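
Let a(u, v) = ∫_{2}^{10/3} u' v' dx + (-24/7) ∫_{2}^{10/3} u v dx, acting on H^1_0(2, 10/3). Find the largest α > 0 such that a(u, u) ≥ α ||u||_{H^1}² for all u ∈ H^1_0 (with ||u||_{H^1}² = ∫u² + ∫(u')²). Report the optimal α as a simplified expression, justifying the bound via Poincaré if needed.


α = 3*(-128 + 21*π^2)/(7*(16 + 9*π^2))

Coercivity of a(·,·) on H^1_0(2, 10/3) means a(u, u) ≥ α ||u||_{H^1}² for every u ∈ H^1_0.
The interval has length L = 4/3, and Poincaré/coercivity depend only on L. Here a(u, u) = ∫(u')² + (-24/7)·∫u².
Here c = -24/7 < 0 with |c| < (π/L)² = 9*π^2/16, so coercivity still holds. The condition a(u,u) ≥ α||u||_{H^1}² reads (1−α)∫(u')² ≥ (α−c)∫u². Any admissible α is ≤ 1 (rapidly oscillating u have ∫u²/∫(u')² → 0), and α = 1 would force 0 ≥ (1−c)∫u², impossible since c < 1; so 1−α > 0. By the sharp Poincaré inequality on H^1_0 of an interval of length L, ∫(u')² ≥ (π/L)²∫u² with equality for the first sine mode sin(π(x−x₀)/L) (x₀ the left endpoint), so the inequality holds for all u iff (1−α)(π/L)² ≥ α − c, i.e. α ≤ ((π/L)² + c)/((π/L)² + 1) = (1 + c(L/π)²)/(1 + (L/π)²). (Direct route, valid since c ≤ 0: Poincaré gives c∫u² ≥ c(L/π)²∫(u')², so a(u,u) ≥ (1 + c(L/π)²)∫(u')², while ||u||_{H^1}² ≤ (1 + (L/π)²)∫(u')²; dividing yields the same α.) With (π/L)² = 9*π^2/16 and c = -24/7, the largest admissible constant is α = ((π/L)² + c)/((π/L)² + 1).
Simplifying, α = 3*(-128 + 21*π^2)/(7*(16 + 9*π^2)).


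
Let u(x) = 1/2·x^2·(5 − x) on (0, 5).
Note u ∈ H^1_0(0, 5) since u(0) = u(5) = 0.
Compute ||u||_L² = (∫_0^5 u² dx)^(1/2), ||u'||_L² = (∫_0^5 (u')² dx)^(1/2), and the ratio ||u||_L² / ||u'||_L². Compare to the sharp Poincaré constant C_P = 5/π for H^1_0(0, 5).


||u||_L² / ||u'||_L² = 5*sqrt(14)/14 < C_P = 5/π.

u(x) = 1/2·x^2·(5 − x), so u'(x) = x*(10 - 3*x)/2.
u(x) = 1/2·x^2·(5 − x) vanishes at x = 0 and x = 5, so u ∈ H^1_0(0, 5). Differentiate via the product rule and integrate the resulting polynomials term by term.
  ∫_0^5 u² dx = ∫_0^5 (x^6/4 - 5*x^5/2 + 25*x^4/4) dx. Term by term:
    ∫_0^5 x^6/4 dx = 78125/28;  ∫_0^5 -5*x^5/2 dx = -78125/12;  ∫_0^5 25*x^4/4 dx = 15625/4.
  Sum: 78125/28 − 78125/12 + 15625/4 = 15625/84.
  ∫_0^5 (u')² dx = ∫_0^5 (9*x^4/4 - 15*x^3 + 25*x^2) dx. Term by term:
    ∫_0^5 9*x^4/4 dx = 5625/4;  ∫_0^5 -15*x^3 dx = -9375/4;  ∫_0^5 25*x^2 dx = 3125/3.
  Sum: 5625/4 − 9375/4 + 3125/3 = 625/6.
∫_0^5 u² dx = 15625/84, so ||u||_L² = 125*sqrt(21)/42.
∫_0^5 (u')² dx = 625/6, so ||u'||_L² = 25*sqrt(6)/6.
Ratio ||u||_L² / ||u'||_L² = 5*sqrt(14)/14.
Sharp Poincaré constant on H^1_0(0, 5) is C_P = L/π = 5/π, achieved by sin(π/5·x).
A polynomial bump cannot attain the sharp Poincaré constant (only the first sine eigenfunction does), so the ratio is strictly less than C_P, consistent with ||u||_L² ≤ C_P ||u'||_L².


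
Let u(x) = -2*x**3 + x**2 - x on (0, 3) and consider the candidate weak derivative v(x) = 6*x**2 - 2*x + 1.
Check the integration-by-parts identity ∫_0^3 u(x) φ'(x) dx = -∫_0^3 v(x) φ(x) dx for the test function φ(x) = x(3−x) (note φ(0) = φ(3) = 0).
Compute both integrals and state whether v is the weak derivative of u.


LHS = 639/10, RHS = -639/10. No, v is not the weak derivative of u.

u(x) = -2*x**3 + x**2 - x, classical derivative u'(x) = -6*x**2 + 2*x - 1.
φ(x) = x(3−x), so φ'(x) = 3 - 2*x.
Note φ(0) = φ(3) = 0, so the boundary term u·φ vanishes.
LHS = ∫_0^3 u(x) φ'(x) dx = ∫_0^3 (4*x^4 - 8*x^3 + 5*x^2 - 3*x) dx. Term by term:
  ∫_0^3 4*x^4 dx = 972/5;  ∫_0^3 -8*x^3 dx = -162;  ∫_0^3 5*x^2 dx = 45;
  ∫_0^3 -3*x dx = -27/2.
Sum: 972/5 − 162 + 45 − 27/2 = 639/10.
So LHS = 639/10.
∫_0^3 v(x) φ(x) dx = ∫_0^3 (-6*x^4 + 20*x^3 - 7*x^2 + 3*x) dx. Term by term:
  ∫_0^3 -6*x^4 dx = -1458/5;  ∫_0^3 20*x^3 dx = 405;  ∫_0^3 -7*x^2 dx = -63;
  ∫_0^3 3*x dx = 27/2.
Sum: -1458/5 + 405 − 63 + 27/2 = 639/10.
So RHS = -∫_0^3 v(x) φ(x) dx = -639/10.
LHS − RHS = 639/5 ≠ 0, so the identity fails.
(For a valid weak derivative the identity must hold for EVERY test function, in particular this one. The failure shows v is NOT the weak derivative of u.)
Correct weak derivative would be u'(x) = -6*x**2 + 2*x - 1.


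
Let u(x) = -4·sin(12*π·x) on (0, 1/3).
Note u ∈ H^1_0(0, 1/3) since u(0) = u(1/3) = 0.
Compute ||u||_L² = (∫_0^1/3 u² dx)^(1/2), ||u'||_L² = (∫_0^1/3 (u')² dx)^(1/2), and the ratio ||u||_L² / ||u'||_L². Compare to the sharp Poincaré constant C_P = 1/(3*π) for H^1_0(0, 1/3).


||u||_L² / ||u'||_L² = 1/(12*π) < C_P = 1/(3*π).

u(x) = -4·sin(12*π·x), so u'(x) = -48*π*cos(12*π*x).
Writing u(x) = A·sin(kπx/L) with A = -4 and k = 4, use ∫_0^L sin²(kπx/L) dx = L/2 and ∫_0^L cos²(kπx/L) dx = L/2.
u² = 16·sin²(12*π·x) and (u')² = 2304*π^2·cos²(12*π·x), and each of sin², cos² integrates to L/2 = 1/6 over (0, 1/3).
∫_0^1/3 u² dx = 8/3, so ||u||_L² = 2*sqrt(6)/3.
∫_0^1/3 (u')² dx = 384*π^2, so ||u'||_L² = 8*sqrt(6)*π.
Ratio ||u||_L² / ||u'||_L² = 1/(12*π).
Sharp Poincaré constant on H^1_0(0, 1/3) is C_P = L/π = 1/(3*π), achieved by sin(3*π·x).
This is the k = 4 harmonic; the ratio L/(kπ) is strictly less than C_P = L/π, consistent with the sharp inequality ||u||_L² ≤ C_P ||u'||_L².


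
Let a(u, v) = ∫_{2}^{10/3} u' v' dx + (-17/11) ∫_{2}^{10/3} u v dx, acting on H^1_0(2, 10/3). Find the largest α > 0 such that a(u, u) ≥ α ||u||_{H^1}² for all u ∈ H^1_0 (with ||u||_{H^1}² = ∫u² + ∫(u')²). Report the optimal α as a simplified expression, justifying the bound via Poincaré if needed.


α = (-272 + 99*π^2)/(11*(16 + 9*π^2))

Coercivity of a(·,·) on H^1_0(2, 10/3) means a(u, u) ≥ α ||u||_{H^1}² for every u ∈ H^1_0.
The interval has length L = 4/3, and Poincaré/coercivity depend only on L. Here a(u, u) = ∫(u')² + (-17/11)·∫u².
Here c = -17/11 < 0 with |c| < (π/L)² = 9*π^2/16, so coercivity still holds. The condition a(u,u) ≥ α||u||_{H^1}² reads (1−α)∫(u')² ≥ (α−c)∫u². Any admissible α is ≤ 1 (rapidly oscillating u have ∫u²/∫(u')² → 0), and α = 1 would force 0 ≥ (1−c)∫u², impossible since c < 1; so 1−α > 0. By the sharp Poincaré inequality on H^1_0 of an interval of length L, ∫(u')² ≥ (π/L)²∫u² with equality for the first sine mode sin(π(x−x₀)/L) (x₀ the left endpoint), so the inequality holds for all u iff (1−α)(π/L)² ≥ α − c, i.e. α ≤ ((π/L)² + c)/((π/L)² + 1) = (1 + c(L/π)²)/(1 + (L/π)²). (Direct route, valid since c ≤ 0: Poincaré gives c∫u² ≥ c(L/π)²∫(u')², so a(u,u) ≥ (1 + c(L/π)²)∫(u')², while ||u||_{H^1}² ≤ (1 + (L/π)²)∫(u')²; dividing yields the same α.) With (π/L)² = 9*π^2/16 and c = -17/11, the largest admissible constant is α = ((π/L)² + c)/((π/L)² + 1).
Simplifying, α = (-272 + 99*π^2)/(11*(16 + 9*π^2)).


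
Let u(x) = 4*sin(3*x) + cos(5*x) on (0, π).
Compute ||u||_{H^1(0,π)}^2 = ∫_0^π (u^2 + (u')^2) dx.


||u||_{H^1(0,π)}^2 = 93*π

u'(x) = -5*sin(5*x) + 12*cos(3*x).
Expand u² and (u')² and integrate term by term on (0, π), using: for integers n ≥ 1, ∫_0^π sin²(nx) dx = ∫_0^π cos²(nx) dx = π/2; for n ≠ n', ∫_0^π sin(nx)sin(n'x) dx = ∫_0^π cos(nx)cos(n'x) dx = 0; and by product-to-sum, ∫_0^π sin(nx)cos(n'x) dx = ½∫_0^π [sin((n+n')x) + sin((n−n')x)] dx, which is 0 when n+n' is even and 2n/(n²−n'²) when n+n' is odd (it need not vanish on (0, π)).
  u² squared terms: (4)²·∫sin(3x)² dx = 16·π/2 = 8*π;  (1)²·∫cos(5x)² dx = 1·π/2 = π/2.
  u² cross terms: 2·(4)·(1)·∫sin(3x)·cos(5x) dx = 8·(0) = 0.
  So ∫_0^π u² dx = 8*π + π/2 + 0 = 17*π/2.
  (u')² squared terms: (-5)²·∫sin(5x)² dx = 25·π/2 = 25*π/2;  (12)²·∫cos(3x)² dx = 144·π/2 = 72*π.
  (u')² cross terms: 2·(-5)·(12)·∫sin(5x)·cos(3x) dx = -120·(0) = 0.
  So ∫_0^π (u')² dx = 25*π/2 + 72*π + 0 = 169*π/2.
||u||_{H^1}^2 = (17*π/2) + (169*π/2) = 93*π.


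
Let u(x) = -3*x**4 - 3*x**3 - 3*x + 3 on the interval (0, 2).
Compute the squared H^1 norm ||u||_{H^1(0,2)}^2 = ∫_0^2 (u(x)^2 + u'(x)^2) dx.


||u||_{H^1}^2 = 254944/35

The H^1 norm (squared) on an interval (0, L) is
  ||u||_{H^1}^2 = ∫_0^L u(x)^2 dx + ∫_0^L u'(x)^2 dx.
Compute u'(x) = -12*x**3 - 9*x**2 - 3.
Then u(x)^2 = 9*x**8 + 18*x**7 + 9*x**6 + 18*x**5 - 18*x**3 + 9*x**2 - 18*x + 9 and u'(x)^2 = 144*x**6 + 216*x**5 + 81*x**4 + 72*x**3 + 54*x**2 + 9.
Integrate each monomial from 0 to 2 using ∫_0^2 c·x^n dx = c·2^(n+1)/(n+1):
  ∫_0^2 u(x)^2 dx = ∫_0^2 (9*x^8 + 18*x^7 + 9*x^6 + 18*x^5 - 18*x^3 + 9*x^2 - 18*x + 9) dx. Term by term:
    ∫_0^2 9*x^8 dx = 512;  ∫_0^2 18*x^7 dx = 576;  ∫_0^2 9*x^6 dx = 1152/7;
    ∫_0^2 18*x^5 dx = 192;  ∫_0^2 -18*x^3 dx = -72;  ∫_0^2 9*x^2 dx = 24;
    ∫_0^2 -18*x dx = -36;  ∫_0^2 9 dx = 18.
  Sum: 512 + 576 + 1152/7 + 192 − 72 + 24 − 36 + 18 = 9650/7.
  ∫_0^2 u'(x)^2 dx = ∫_0^2 (144*x^6 + 216*x^5 + 81*x^4 + 72*x^3 + 54*x^2 + 9) dx. Term by term:
    ∫_0^2 144*x^6 dx = 18432/7;  ∫_0^2 216*x^5 dx = 2304;  ∫_0^2 81*x^4 dx = 2592/5;
    ∫_0^2 72*x^3 dx = 288;  ∫_0^2 54*x^2 dx = 144;  ∫_0^2 9 dx = 18.
  Sum: 18432/7 + 2304 + 2592/5 + 288 + 144 + 18 = 206694/35.
Adding: ||u||_{H^1}^2 = 9650/7 + 206694/35 = 254944/35.


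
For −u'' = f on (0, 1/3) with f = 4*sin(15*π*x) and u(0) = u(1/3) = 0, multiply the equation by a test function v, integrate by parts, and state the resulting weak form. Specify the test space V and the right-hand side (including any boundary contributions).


V = H^1_0(0, 1/3) (so v(0) = v(1/3) = 0); weak form: ∫_0^1/3 u'v' dx = ∫_0^1/3 (4*sin(15*π*x)) v dx for all v ∈ V.

Multiply both sides by a test function v and integrate from 0 to 1/3:
  ∫_0^1/3 −u''(x) v(x) dx = ∫_0^1/3 f(x) v(x) dx.
Integrate the LHS by parts once:
  ∫_0^1/3 −u'' v dx = −[u'(x) v(x)]_0^1/3 + ∫_0^1/3 u'(x) v'(x) dx.
Thus ∫_0^1/3 u'(x) v'(x) dx = ∫_0^1/3 f(x) v(x) dx + [u'(x) v(x)]_0^1/3.
Choose V so that boundary terms are either known or forced to vanish.
u is Dirichlet: u(0) = u(1/3) = 0. Let V = H^1_0(0, 1/3); then v(0) = v(1/3) = 0, and [u' v]_0^1/3 = 0.
Weak formulation: find u (satisfying any essential BC) such that ∫_0^1/3 u'(x) v'(x) dx = ∫_0^1/3 f v dx for all v ∈ V.
Substituting f(x) = 4*sin(15*π*x), the right-hand side is ∫_0^1/3 (4*sin(15*π*x)) v dx.


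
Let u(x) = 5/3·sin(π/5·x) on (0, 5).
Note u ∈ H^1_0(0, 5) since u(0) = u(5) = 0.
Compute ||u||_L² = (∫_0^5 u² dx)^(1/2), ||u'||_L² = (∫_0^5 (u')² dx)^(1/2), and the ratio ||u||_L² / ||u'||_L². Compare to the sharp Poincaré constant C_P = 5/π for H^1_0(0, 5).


||u||_L² / ||u'||_L² = 5/π = C_P.

u(x) = 5/3·sin(π/5·x), so u'(x) = π*cos(π*x/5)/3.
Writing u(x) = A·sin(kπx/L) with A = 5/3 and k = 1, use ∫_0^L sin²(kπx/L) dx = L/2 and ∫_0^L cos²(kπx/L) dx = L/2.
u² = 25/9·sin²(π/5·x) and (u')² = π^2/9·cos²(π/5·x), and each of sin², cos² integrates to L/2 = 5/2 over (0, 5).
∫_0^5 u² dx = 125/18, so ||u||_L² = 5*sqrt(10)/6.
∫_0^5 (u')² dx = 5*π^2/18, so ||u'||_L² = sqrt(10)*π/6.
Ratio ||u||_L² / ||u'||_L² = 5/π.
Sharp Poincaré constant on H^1_0(0, 5) is C_P = L/π = 5/π, achieved by sin(π/5·x).
This is the k = 1 eigenfunction (up to amplitude), so the ratio equals the sharp Poincaré constant exactly.


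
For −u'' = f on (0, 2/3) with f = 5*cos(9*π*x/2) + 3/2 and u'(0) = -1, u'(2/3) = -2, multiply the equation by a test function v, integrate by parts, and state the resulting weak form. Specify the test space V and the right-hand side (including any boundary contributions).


V = H^1(0, 2/3) (v unrestricted at boundary; u is determined up to an additive constant); weak form: ∫_0^2/3 u'v' dx = ∫_0^2/3 (5*cos(9*π*x/2) + 3/2) v dx − 2·v(2/3) + v(0) for all v ∈ V.

Multiply both sides by a test function v and integrate from 0 to 2/3:
  ∫_0^2/3 −u''(x) v(x) dx = ∫_0^2/3 f(x) v(x) dx.
Integrate the LHS by parts once:
  ∫_0^2/3 −u'' v dx = −[u'(x) v(x)]_0^2/3 + ∫_0^2/3 u'(x) v'(x) dx.
Thus ∫_0^2/3 u'(x) v'(x) dx = ∫_0^2/3 f(x) v(x) dx + [u'(x) v(x)]_0^2/3.
Choose V so that boundary terms are either known or forced to vanish.
u has inhomogeneous Neumann u'(0) = -1, u'(2/3) = -2. [u' v]_0^2/3 = (-2)·v(2/3) − (-1)·v(0) = − 2·v(2/3) + v(0). Take V = H^1(0, 2/3); boundary term becomes part of RHS.
Weak formulation: find u (satisfying any essential BC) such that ∫_0^2/3 u'(x) v'(x) dx = ∫_0^2/3 f v dx − 2·v(2/3) + v(0) for all v ∈ V (Neumann data are natural BCs: they enter the RHS as boundary terms).
Substituting f(x) = 5*cos(9*π*x/2) + 3/2, the right-hand side is ∫_0^2/3 (5*cos(9*π*x/2) + 3/2) v dx − 2·v(2/3) + v(0).
Compatibility check (pure Neumann): taking v ≡ 1 ∈ V gives 0 = ∫_0^2/3 f dx + (-2) − (-1), i.e. ∫_0^2/3 f dx must equal u'(0) − u'(2/3) = 1. Indeed ∫_0^2/3 (5*cos(9*π*x/2) + 3/2) dx = 1, so the data are compatible. The solution is then unique only up to an additive constant (fix it e.g. by requiring ∫_0^2/3 u dx = 0).


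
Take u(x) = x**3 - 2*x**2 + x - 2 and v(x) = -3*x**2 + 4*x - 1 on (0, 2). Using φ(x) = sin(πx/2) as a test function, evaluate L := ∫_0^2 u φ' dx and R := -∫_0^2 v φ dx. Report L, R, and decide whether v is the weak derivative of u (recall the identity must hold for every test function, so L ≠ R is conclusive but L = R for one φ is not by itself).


LHS = -12/π + 96/π^3, RHS = -96/π^3 + 12/π. No, v is not the weak derivative of u.

u(x) = x**3 - 2*x**2 + x - 2, classical derivative u'(x) = 3*x**2 - 4*x + 1.
φ(x) = sin(πx/2), so φ'(x) = π*cos(π*x/2)/2.
Note φ(0) = φ(2) = 0, so the boundary term u·φ vanishes.
LHS = ∫_0^2 u(x) φ'(x) dx = ∫_0^2 (π*x^3*cos(π*x/2)/2 - π*x^2*cos(π*x/2) + π*x*cos(π*x/2)/2 - π*cos(π*x/2)) dx. Term by term:
  ∫_0^2 -π*cos(π*x/2) dx = 0;  ∫_0^2 π*x*cos(π*x/2)/2 dx = -4/π;  ∫_0^2 π*x^3*cos(π*x/2)/2 dx = -24/π + 96/π^3;
  ∫_0^2 -π*x^2*cos(π*x/2) dx = 16/π.
Sum: 0 − 4/π + -24/π + 96/π^3 + 16/π = -12/π + 96/π^3.
So LHS = -12/π + 96/π^3.
∫_0^2 v(x) φ(x) dx = ∫_0^2 (-3*x^2*sin(π*x/2) + 4*x*sin(π*x/2) - sin(π*x/2)) dx. Term by term:
  ∫_0^2 -sin(π*x/2) dx = -4/π;  ∫_0^2 -3*x^2*sin(π*x/2) dx = -24/π + 96/π^3;  ∫_0^2 4*x*sin(π*x/2) dx = 16/π.
Sum: -4/π + -24/π + 96/π^3 + 16/π = -12/π + 96/π^3.
So RHS = -∫_0^2 v(x) φ(x) dx = -96/π^3 + 12/π.
LHS − RHS = -24/π + 192/π^3 ≠ 0, so the identity fails.
(For a valid weak derivative the identity must hold for EVERY test function, in particular this one. The failure shows v is NOT the weak derivative of u.)
Correct weak derivative would be u'(x) = 3*x**2 - 4*x + 1.


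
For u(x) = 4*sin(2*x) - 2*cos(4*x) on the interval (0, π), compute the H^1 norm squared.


||u||_{H^1(0,π)}^2 = 74*π

u'(x) = 8*sin(4*x) + 8*cos(2*x).
Expand u² and (u')² and integrate term by term on (0, π), using: for integers n ≥ 1, ∫_0^π sin²(nx) dx = ∫_0^π cos²(nx) dx = π/2; for n ≠ n', ∫_0^π sin(nx)sin(n'x) dx = ∫_0^π cos(nx)cos(n'x) dx = 0; and by product-to-sum, ∫_0^π sin(nx)cos(n'x) dx = ½∫_0^π [sin((n+n')x) + sin((n−n')x)] dx, which is 0 when n+n' is even and 2n/(n²−n'²) when n+n' is odd (it need not vanish on (0, π)).
  u² squared terms: (-2)²·∫cos(4x)² dx = 4·π/2 = 2*π;  (4)²·∫sin(2x)² dx = 16·π/2 = 8*π.
  u² cross terms: 2·(-2)·(4)·∫cos(4x)·sin(2x) dx = -16·(0) = 0.
  So ∫_0^π u² dx = 2*π + 8*π + 0 = 10*π.
  (u')² squared terms: (8)²·∫cos(2x)² dx = 64·π/2 = 32*π;  (8)²·∫sin(4x)² dx = 64·π/2 = 32*π.
  (u')² cross terms: 2·(8)·(8)·∫cos(2x)·sin(4x) dx = 128·(0) = 0.
  So ∫_0^π (u')² dx = 32*π + 32*π + 0 = 64*π.
||u||_{H^1}^2 = (10*π) + (64*π) = 74*π.


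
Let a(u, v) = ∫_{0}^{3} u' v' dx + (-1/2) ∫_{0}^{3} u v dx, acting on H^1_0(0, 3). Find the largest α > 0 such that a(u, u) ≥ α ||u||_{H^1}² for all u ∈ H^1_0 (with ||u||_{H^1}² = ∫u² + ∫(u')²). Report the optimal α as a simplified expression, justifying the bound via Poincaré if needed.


α = (-9/2 + π^2)/(9 + π^2)

Coercivity of a(·,·) on H^1_0(0, 3) means a(u, u) ≥ α ||u||_{H^1}² for every u ∈ H^1_0.
The interval has length L = 3, and Poincaré/coercivity depend only on L. Here a(u, u) = ∫(u')² + (-1/2)·∫u².
Here c = -1/2 < 0 with |c| < (π/L)² = π^2/9, so coercivity still holds. The condition a(u,u) ≥ α||u||_{H^1}² reads (1−α)∫(u')² ≥ (α−c)∫u². Any admissible α is ≤ 1 (rapidly oscillating u have ∫u²/∫(u')² → 0), and α = 1 would force 0 ≥ (1−c)∫u², impossible since c < 1; so 1−α > 0. By the sharp Poincaré inequality on H^1_0 of an interval of length L, ∫(u')² ≥ (π/L)²∫u² with equality for the first sine mode sin(π(x−x₀)/L) (x₀ the left endpoint), so the inequality holds for all u iff (1−α)(π/L)² ≥ α − c, i.e. α ≤ ((π/L)² + c)/((π/L)² + 1) = (1 + c(L/π)²)/(1 + (L/π)²). (Direct route, valid since c ≤ 0: Poincaré gives c∫u² ≥ c(L/π)²∫(u')², so a(u,u) ≥ (1 + c(L/π)²)∫(u')², while ||u||_{H^1}² ≤ (1 + (L/π)²)∫(u')²; dividing yields the same α.) With (π/L)² = π^2/9 and c = -1/2, the largest admissible constant is α = ((π/L)² + c)/((π/L)² + 1).
Simplifying, α = (-9/2 + π^2)/(9 + π^2).


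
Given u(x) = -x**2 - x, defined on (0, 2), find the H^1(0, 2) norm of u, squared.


||u||_{H^1}^2 = 566/15

The H^1 norm (squared) on an interval (0, L) is
  ||u||_{H^1}^2 = ∫_0^L u(x)^2 dx + ∫_0^L u'(x)^2 dx.
Compute u'(x) = -2*x - 1.
Then u(x)^2 = x**4 + 2*x**3 + x**2 and u'(x)^2 = 4*x**2 + 4*x + 1.
Integrate each monomial from 0 to 2 using ∫_0^2 c·x^n dx = c·2^(n+1)/(n+1):
  ∫_0^2 u(x)^2 dx = ∫_0^2 (x^4 + 2*x^3 + x^2) dx. Term by term:
    ∫_0^2 x^4 dx = 32/5;  ∫_0^2 2*x^3 dx = 8;  ∫_0^2 x^2 dx = 8/3.
  Sum: 32/5 + 8 + 8/3 = 256/15.
  ∫_0^2 u'(x)^2 dx = ∫_0^2 (4*x^2 + 4*x + 1) dx. Term by term:
    ∫_0^2 4*x^2 dx = 32/3;  ∫_0^2 4*x dx = 8;  ∫_0^2 1 dx = 2.
  Sum: 32/3 + 8 + 2 = 62/3.
Adding: ||u||_{H^1}^2 = 256/15 + 62/3 = 566/15.


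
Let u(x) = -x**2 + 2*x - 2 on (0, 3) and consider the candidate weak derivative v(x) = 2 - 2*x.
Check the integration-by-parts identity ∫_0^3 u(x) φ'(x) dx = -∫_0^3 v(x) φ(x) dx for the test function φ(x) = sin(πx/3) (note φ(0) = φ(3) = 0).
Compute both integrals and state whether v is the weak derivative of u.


LHS = 6/π, RHS = 6/π. Yes, v = u' weakly.

u(x) = -x**2 + 2*x - 2, classical derivative u'(x) = 2 - 2*x.
φ(x) = sin(πx/3), so φ'(x) = π*cos(π*x/3)/3.
Note φ(0) = φ(3) = 0, so the boundary term u·φ vanishes.
LHS = ∫_0^3 u(x) φ'(x) dx = ∫_0^3 (-π*x^2*cos(π*x/3)/3 + 2*π*x*cos(π*x/3)/3 - 2*π*cos(π*x/3)/3) dx. Term by term:
  ∫_0^3 -2*π*cos(π*x/3)/3 dx = 0;  ∫_0^3 -π*x^2*cos(π*x/3)/3 dx = 18/π;  ∫_0^3 2*π*x*cos(π*x/3)/3 dx = -12/π.
Sum: 0 + 18/π − 12/π = 6/π.
So LHS = 6/π.
∫_0^3 v(x) φ(x) dx = ∫_0^3 (-2*x*sin(π*x/3) + 2*sin(π*x/3)) dx. Term by term:
  ∫_0^3 2*sin(π*x/3) dx = 12/π;  ∫_0^3 -2*x*sin(π*x/3) dx = -18/π.
Sum: 12/π − 18/π = -6/π.
So RHS = -∫_0^3 v(x) φ(x) dx = 6/π.
LHS = RHS, so the identity holds for this test φ.
Moreover u is smooth here and v(x) = u'(x) = 2 - 2*x pointwise, so the identity holds for every test function. Hence v is the weak derivative of u.


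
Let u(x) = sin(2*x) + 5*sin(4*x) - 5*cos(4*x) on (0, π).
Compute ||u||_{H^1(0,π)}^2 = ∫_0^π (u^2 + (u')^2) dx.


||u||_{H^1(0,π)}^2 = 855*π/2

u'(x) = 20*sin(4*x) + 2*cos(2*x) + 20*cos(4*x).
Expand u² and (u')² and integrate term by term on (0, π), using: for integers n ≥ 1, ∫_0^π sin²(nx) dx = ∫_0^π cos²(nx) dx = π/2; for n ≠ n', ∫_0^π sin(nx)sin(n'x) dx = ∫_0^π cos(nx)cos(n'x) dx = 0; and by product-to-sum, ∫_0^π sin(nx)cos(n'x) dx = ½∫_0^π [sin((n+n')x) + sin((n−n')x)] dx, which is 0 when n+n' is even and 2n/(n²−n'²) when n+n' is odd (it need not vanish on (0, π)).
  u² squared terms: (-5)²·∫cos(4x)² dx = 25·π/2 = 25*π/2;  (5)²·∫sin(4x)² dx = 25·π/2 = 25*π/2;  (1)²·∫sin(2x)² dx = 1·π/2 = π/2.
  u² cross terms: 2·(-5)·(5)·∫cos(4x)·sin(4x) dx = -50·(0) = 0;  2·(-5)·(1)·∫cos(4x)·sin(2x) dx = -10·(0) = 0;  2·(5)·(1)·∫sin(4x)·sin(2x) dx = 10·(0) = 0.
  So ∫_0^π u² dx = 25*π/2 + 25*π/2 + π/2 + 0 + 0 + 0 = 51*π/2.
  (u')² squared terms: (2)²·∫cos(2x)² dx = 4·π/2 = 2*π;  (20)²·∫cos(4x)² dx = 400·π/2 = 200*π;  (20)²·∫sin(4x)² dx = 400·π/2 = 200*π.
  (u')² cross terms: 2·(2)·(20)·∫cos(2x)·cos(4x) dx = 80·(0) = 0;  2·(2)·(20)·∫cos(2x)·sin(4x) dx = 80·(0) = 0;  2·(20)·(20)·∫cos(4x)·sin(4x) dx = 800·(0) = 0.
  So ∫_0^π (u')² dx = 2*π + 200*π + 200*π + 0 + 0 + 0 = 402*π.
||u||_{H^1}^2 = (51*π/2) + (402*π) = 855*π/2.


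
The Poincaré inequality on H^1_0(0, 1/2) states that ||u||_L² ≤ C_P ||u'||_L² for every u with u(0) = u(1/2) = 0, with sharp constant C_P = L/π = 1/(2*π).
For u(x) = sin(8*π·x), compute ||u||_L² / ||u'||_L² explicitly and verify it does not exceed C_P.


||u||_L² / ||u'||_L² = 1/(8*π) < C_P = 1/(2*π).

u(x) = sin(8*π·x), so u'(x) = 8*π*cos(8*π*x).
Writing u(x) = A·sin(kπx/L) with A = 1 and k = 4, use ∫_0^L sin²(kπx/L) dx = L/2 and ∫_0^L cos²(kπx/L) dx = L/2.
u² = 1·sin²(8*π·x) and (u')² = 64*π^2·cos²(8*π·x), and each of sin², cos² integrates to L/2 = 1/4 over (0, 1/2).
∫_0^1/2 u² dx = 1/4, so ||u||_L² = 1/2.
∫_0^1/2 (u')² dx = 16*π^2, so ||u'||_L² = 4*π.
Ratio ||u||_L² / ||u'||_L² = 1/(8*π).
Sharp Poincaré constant on H^1_0(0, 1/2) is C_P = L/π = 1/(2*π), achieved by sin(2*π·x).
This is the k = 4 harmonic; the ratio L/(kπ) is strictly less than C_P = L/π, consistent with the sharp inequality ||u||_L² ≤ C_P ||u'||_L².


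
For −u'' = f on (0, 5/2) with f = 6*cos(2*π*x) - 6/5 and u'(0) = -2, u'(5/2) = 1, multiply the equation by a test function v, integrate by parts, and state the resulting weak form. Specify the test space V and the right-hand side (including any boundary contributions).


V = H^1(0, 5/2) (v unrestricted at boundary; u is determined up to an additive constant); weak form: ∫_0^5/2 u'v' dx = ∫_0^5/2 (6*cos(2*π*x) - 6/5) v dx + v(5/2) + 2·v(0) for all v ∈ V.

Multiply both sides by a test function v and integrate from 0 to 5/2:
  ∫_0^5/2 −u''(x) v(x) dx = ∫_0^5/2 f(x) v(x) dx.
Integrate the LHS by parts once:
  ∫_0^5/2 −u'' v dx = −[u'(x) v(x)]_0^5/2 + ∫_0^5/2 u'(x) v'(x) dx.
Thus ∫_0^5/2 u'(x) v'(x) dx = ∫_0^5/2 f(x) v(x) dx + [u'(x) v(x)]_0^5/2.
Choose V so that boundary terms are either known or forced to vanish.
u has inhomogeneous Neumann u'(0) = -2, u'(5/2) = 1. [u' v]_0^5/2 = (1)·v(5/2) − (-2)·v(0) = v(5/2) + 2·v(0). Take V = H^1(0, 5/2); boundary term becomes part of RHS.
Weak formulation: find u (satisfying any essential BC) such that ∫_0^5/2 u'(x) v'(x) dx = ∫_0^5/2 f v dx + v(5/2) + 2·v(0) for all v ∈ V (Neumann data are natural BCs: they enter the RHS as boundary terms).
Substituting f(x) = 6*cos(2*π*x) - 6/5, the right-hand side is ∫_0^5/2 (6*cos(2*π*x) - 6/5) v dx + v(5/2) + 2·v(0).
Compatibility check (pure Neumann): taking v ≡ 1 ∈ V gives 0 = ∫_0^5/2 f dx + (1) − (-2), i.e. ∫_0^5/2 f dx must equal u'(0) − u'(5/2) = -3. Indeed ∫_0^5/2 (6*cos(2*π*x) - 6/5) dx = -3, so the data are compatible. The solution is then unique only up to an additive constant (fix it e.g. by requiring ∫_0^5/2 u dx = 0).


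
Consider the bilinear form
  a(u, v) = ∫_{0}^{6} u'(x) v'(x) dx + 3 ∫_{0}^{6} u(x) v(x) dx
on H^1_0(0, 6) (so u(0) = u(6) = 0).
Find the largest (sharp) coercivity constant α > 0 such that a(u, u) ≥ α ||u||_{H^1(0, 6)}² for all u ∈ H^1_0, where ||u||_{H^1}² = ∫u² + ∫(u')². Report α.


α = 1

Coercivity of a(·,·) on H^1_0(0, 6) means a(u, u) ≥ α ||u||_{H^1}² for every u ∈ H^1_0.
The interval has length L = 6, and Poincaré/coercivity depend only on L. Here a(u, u) = ∫(u')² + (3)·∫u².
Here c = 3 ≥ 1, so a(u,u) = ∫(u')² + c∫u² ≥ ∫(u')² + ∫u² = ||u||_{H^1}², i.e. α = 1 works. No larger α is possible: a(u,u) ≥ α||u||_{H^1}² means (1−α)∫(u')² ≥ (α−c)∫u², and for the modes u_n = sin(nπ(x−x₀)/L) (x₀ the left endpoint) one has ∫u_n²/∫(u_n')² = (L/(nπ))² → 0, so a(u_n,u_n)/||u_n||_{H^1}² → 1. Hence the optimal constant is α = 1.
Therefore α = 1.


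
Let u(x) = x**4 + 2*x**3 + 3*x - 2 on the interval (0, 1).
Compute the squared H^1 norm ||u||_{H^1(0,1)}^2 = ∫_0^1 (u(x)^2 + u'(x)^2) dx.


||u||_{H^1}^2 = 29779/630

The H^1 norm (squared) on an interval (0, L) is
  ||u||_{H^1}^2 = ∫_0^L u(x)^2 dx + ∫_0^L u'(x)^2 dx.
Compute u'(x) = 4*x**3 + 6*x**2 + 3.
Then u(x)^2 = x**8 + 4*x**7 + 4*x**6 + 6*x**5 + 8*x**4 - 8*x**3 + 9*x**2 - 12*x + 4 and u'(x)^2 = 16*x**6 + 48*x**5 + 36*x**4 + 24*x**3 + 36*x**2 + 9.
Integrate each monomial from 0 to 1 using ∫_0^1 c·x^n dx = c·1^(n+1)/(n+1):
  ∫_0^1 u(x)^2 dx = ∫_0^1 (x^8 + 4*x^7 + 4*x^6 + 6*x^5 + 8*x^4 - 8*x^3 + 9*x^2 - 12*x + 4) dx. Term by term:
    ∫_0^1 x^8 dx = 1/9;  ∫_0^1 4*x^7 dx = 1/2;  ∫_0^1 4*x^6 dx = 4/7;
    ∫_0^1 6*x^5 dx = 1;  ∫_0^1 8*x^4 dx = 8/5;  ∫_0^1 -8*x^3 dx = -2;
    ∫_0^1 9*x^2 dx = 3;  ∫_0^1 -12*x dx = -6;  ∫_0^1 4 dx = 4.
  Sum: 1/9 + 1/2 + 4/7 + 1 + 8/5 − 2 + 3 − 6 + 4 = 1753/630.
  ∫_0^1 u'(x)^2 dx = ∫_0^1 (16*x^6 + 48*x^5 + 36*x^4 + 24*x^3 + 36*x^2 + 9) dx. Term by term:
    ∫_0^1 16*x^6 dx = 16/7;  ∫_0^1 48*x^5 dx = 8;  ∫_0^1 36*x^4 dx = 36/5;
    ∫_0^1 24*x^3 dx = 6;  ∫_0^1 36*x^2 dx = 12;  ∫_0^1 9 dx = 9.
  Sum: 16/7 + 8 + 36/5 + 6 + 12 + 9 = 1557/35.
Adding: ||u||_{H^1}^2 = 1753/630 + 1557/35 = 29779/630.


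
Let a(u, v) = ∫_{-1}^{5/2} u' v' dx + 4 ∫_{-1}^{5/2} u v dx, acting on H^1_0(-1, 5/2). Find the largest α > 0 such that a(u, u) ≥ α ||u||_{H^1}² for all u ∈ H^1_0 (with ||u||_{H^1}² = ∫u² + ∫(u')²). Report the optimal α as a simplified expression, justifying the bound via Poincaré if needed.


α = 1

Coercivity of a(·,·) on H^1_0(-1, 5/2) means a(u, u) ≥ α ||u||_{H^1}² for every u ∈ H^1_0.
The interval has length L = 7/2, and Poincaré/coercivity depend only on L. Here a(u, u) = ∫(u')² + (4)·∫u².
Here c = 4 ≥ 1, so a(u,u) = ∫(u')² + c∫u² ≥ ∫(u')² + ∫u² = ||u||_{H^1}², i.e. α = 1 works. No larger α is possible: a(u,u) ≥ α||u||_{H^1}² means (1−α)∫(u')² ≥ (α−c)∫u², and for the modes u_n = sin(nπ(x−x₀)/L) (x₀ the left endpoint) one has ∫u_n²/∫(u_n')² = (L/(nπ))² → 0, so a(u_n,u_n)/||u_n||_{H^1}² → 1. Hence the optimal constant is α = 1.
Therefore α = 1.


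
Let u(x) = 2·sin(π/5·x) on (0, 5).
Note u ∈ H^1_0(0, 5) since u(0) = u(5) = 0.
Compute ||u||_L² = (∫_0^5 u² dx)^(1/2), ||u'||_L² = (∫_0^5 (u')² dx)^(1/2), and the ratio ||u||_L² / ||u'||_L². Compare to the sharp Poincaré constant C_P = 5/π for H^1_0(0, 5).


||u||_L² / ||u'||_L² = 5/π = C_P.

u(x) = 2·sin(π/5·x), so u'(x) = 2*π*cos(π*x/5)/5.
Writing u(x) = A·sin(kπx/L) with A = 2 and k = 1, use ∫_0^L sin²(kπx/L) dx = L/2 and ∫_0^L cos²(kπx/L) dx = L/2.
u² = 4·sin²(π/5·x) and (u')² = 4*π^2/25·cos²(π/5·x), and each of sin², cos² integrates to L/2 = 5/2 over (0, 5).
∫_0^5 u² dx = 10, so ||u||_L² = sqrt(10).
∫_0^5 (u')² dx = 2*π^2/5, so ||u'||_L² = sqrt(10)*π/5.
Ratio ||u||_L² / ||u'||_L² = 5/π.
Sharp Poincaré constant on H^1_0(0, 5) is C_P = L/π = 5/π, achieved by sin(π/5·x).
This is the k = 1 eigenfunction (up to amplitude), so the ratio equals the sharp Poincaré constant exactly.


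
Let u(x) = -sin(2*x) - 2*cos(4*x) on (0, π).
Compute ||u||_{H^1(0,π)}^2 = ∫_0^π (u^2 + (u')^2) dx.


||u||_{H^1(0,π)}^2 = 73*π/2

u'(x) = 8*sin(4*x) - 2*cos(2*x).
Expand u² and (u')² and integrate term by term on (0, π), using: for integers n ≥ 1, ∫_0^π sin²(nx) dx = ∫_0^π cos²(nx) dx = π/2; for n ≠ n', ∫_0^π sin(nx)sin(n'x) dx = ∫_0^π cos(nx)cos(n'x) dx = 0; and by product-to-sum, ∫_0^π sin(nx)cos(n'x) dx = ½∫_0^π [sin((n+n')x) + sin((n−n')x)] dx, which is 0 when n+n' is even and 2n/(n²−n'²) when n+n' is odd (it need not vanish on (0, π)).
  u² squared terms: (-1)²·∫sin(2x)² dx = 1·π/2 = π/2;  (-2)²·∫cos(4x)² dx = 4·π/2 = 2*π.
  u² cross terms: 2·(-1)·(-2)·∫sin(2x)·cos(4x) dx = 4·(0) = 0.
  So ∫_0^π u² dx = π/2 + 2*π + 0 = 5*π/2.
  (u')² squared terms: (-2)²·∫cos(2x)² dx = 4·π/2 = 2*π;  (8)²·∫sin(4x)² dx = 64·π/2 = 32*π.
  (u')² cross terms: 2·(-2)·(8)·∫cos(2x)·sin(4x) dx = -32·(0) = 0.
  So ∫_0^π (u')² dx = 2*π + 32*π + 0 = 34*π.
||u||_{H^1}^2 = (5*π/2) + (34*π) = 73*π/2.


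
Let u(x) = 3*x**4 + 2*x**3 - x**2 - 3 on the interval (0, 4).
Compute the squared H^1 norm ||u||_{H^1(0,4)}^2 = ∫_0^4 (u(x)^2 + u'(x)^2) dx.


||u||_{H^1}^2 = 81940804/105

The H^1 norm (squared) on an interval (0, L) is
  ||u||_{H^1}^2 = ∫_0^L u(x)^2 dx + ∫_0^L u'(x)^2 dx.
Compute u'(x) = 12*x**3 + 6*x**2 - 2*x.
Then u(x)^2 = 9*x**8 + 12*x**7 - 2*x**6 - 4*x**5 - 17*x**4 - 12*x**3 + 6*x**2 + 9 and u'(x)^2 = 144*x**6 + 144*x**5 - 12*x**4 - 24*x**3 + 4*x**2.
Integrate each monomial from 0 to 4 using ∫_0^4 c·x^n dx = c·4^(n+1)/(n+1):
  ∫_0^4 u(x)^2 dx = ∫_0^4 (9*x^8 + 12*x^7 - 2*x^6 - 4*x^5 - 17*x^4 - 12*x^3 + 6*x^2 + 9) dx. Term by term:
    ∫_0^4 9*x^8 dx = 262144;  ∫_0^4 12*x^7 dx = 98304;  ∫_0^4 -2*x^6 dx = -32768/7;
    ∫_0^4 -4*x^5 dx = -8192/3;  ∫_0^4 -17*x^4 dx = -17408/5;  ∫_0^4 -12*x^3 dx = -768;
    ∫_0^4 6*x^2 dx = 128;  ∫_0^4 9 dx = 36.
  Sum: 262144 + 98304 − 32768/7 − 8192/3 − 17408/5 − 768 + 128 + 36 = 36639812/105.
  ∫_0^4 u'(x)^2 dx = ∫_0^4 (144*x^6 + 144*x^5 - 12*x^4 - 24*x^3 + 4*x^2) dx. Term by term:
    ∫_0^4 144*x^6 dx = 2359296/7;  ∫_0^4 144*x^5 dx = 98304;  ∫_0^4 -12*x^4 dx = -12288/5;
    ∫_0^4 -24*x^3 dx = -1536;  ∫_0^4 4*x^2 dx = 256/3.
  Sum: 2359296/7 + 98304 − 12288/5 − 1536 + 256/3 = 45300992/105.
Adding: ||u||_{H^1}^2 = 36639812/105 + 45300992/105 = 81940804/105.


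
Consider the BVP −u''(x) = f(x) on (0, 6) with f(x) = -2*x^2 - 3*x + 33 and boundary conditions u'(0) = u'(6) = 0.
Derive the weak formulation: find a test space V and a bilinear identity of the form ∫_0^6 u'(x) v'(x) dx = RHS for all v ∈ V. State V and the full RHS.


V = H^1(0, 6) (no boundary constraint on v; u is determined up to an additive constant); weak form: ∫_0^6 u'v' dx = ∫_0^6 (-2*x^2 - 3*x + 33) v dx for all v ∈ V.

Multiply both sides by a test function v and integrate from 0 to 6:
  ∫_0^6 −u''(x) v(x) dx = ∫_0^6 f(x) v(x) dx.
Integrate the LHS by parts once:
  ∫_0^6 −u'' v dx = −[u'(x) v(x)]_0^6 + ∫_0^6 u'(x) v'(x) dx.
Thus ∫_0^6 u'(x) v'(x) dx = ∫_0^6 f(x) v(x) dx + [u'(x) v(x)]_0^6.
Choose V so that boundary terms are either known or forced to vanish.
u has homogeneous Neumann: u'(0) = u'(6) = 0. So [u' v]_0^6 = 0·v(6) − 0·v(0) = 0 for any v; take V = H^1(0, 6).
Weak formulation: find u (satisfying any essential BC) such that ∫_0^6 u'(x) v'(x) dx = ∫_0^6 f v dx for all v ∈ V (homogeneous Neumann, so boundary terms vanish).
Substituting f(x) = -2*x^2 - 3*x + 33, the right-hand side is ∫_0^6 (-2*x^2 - 3*x + 33) v dx.
Compatibility check (pure Neumann): taking v ≡ 1 ∈ V gives 0 = ∫_0^6 f dx + (0) − (0), i.e. ∫_0^6 f dx must equal u'(0) − u'(6) = 0. Indeed ∫_0^6 (-2*x^2 - 3*x + 33) dx = 0, so the data are compatible. The solution is then unique only up to an additive constant (fix it e.g. by requiring ∫_0^6 u dx = 0).


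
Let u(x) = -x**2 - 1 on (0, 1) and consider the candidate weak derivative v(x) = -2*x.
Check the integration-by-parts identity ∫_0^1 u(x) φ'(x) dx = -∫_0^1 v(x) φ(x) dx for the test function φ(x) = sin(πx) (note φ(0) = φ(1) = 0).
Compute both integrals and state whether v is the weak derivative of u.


LHS = 2/π, RHS = 2/π. Yes, v = u' weakly.

u(x) = -x**2 - 1, classical derivative u'(x) = -2*x.
φ(x) = sin(πx), so φ'(x) = π*cos(π*x).
Note φ(0) = φ(1) = 0, so the boundary term u·φ vanishes.
LHS = ∫_0^1 u(x) φ'(x) dx = ∫_0^1 (-π*x^2*cos(π*x) - π*cos(π*x)) dx. Term by term:
  ∫_0^1 -π*cos(π*x) dx = 0;  ∫_0^1 -π*x^2*cos(π*x) dx = 2/π.
Sum: 0 + 2/π = 2/π.
So LHS = 2/π.
∫_0^1 v(x) φ(x) dx = ∫_0^1 (-2*x*sin(π*x)) dx. Term by term:
  ∫_0^1 -2*x*sin(π*x) dx = -2/π.
So RHS = -∫_0^1 v(x) φ(x) dx = 2/π.
LHS = RHS, so the identity holds for this test φ.
Moreover u is smooth here and v(x) = u'(x) = -2*x pointwise, so the identity holds for every test function. Hence v is the weak derivative of u.


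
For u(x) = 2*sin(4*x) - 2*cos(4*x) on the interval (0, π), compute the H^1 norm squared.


||u||_{H^1(0,π)}^2 = 68*π

u'(x) = 8*sin(4*x) + 8*cos(4*x).
Expand u² and (u')² and integrate term by term on (0, π), using: for integers n ≥ 1, ∫_0^π sin²(nx) dx = ∫_0^π cos²(nx) dx = π/2; for n ≠ n', ∫_0^π sin(nx)sin(n'x) dx = ∫_0^π cos(nx)cos(n'x) dx = 0; and by product-to-sum, ∫_0^π sin(nx)cos(n'x) dx = ½∫_0^π [sin((n+n')x) + sin((n−n')x)] dx, which is 0 when n+n' is even and 2n/(n²−n'²) when n+n' is odd (it need not vanish on (0, π)).
  u² squared terms: (-2)²·∫cos(4x)² dx = 4·π/2 = 2*π;  (2)²·∫sin(4x)² dx = 4·π/2 = 2*π.
  u² cross terms: 2·(-2)·(2)·∫cos(4x)·sin(4x) dx = -8·(0) = 0.
  So ∫_0^π u² dx = 2*π + 2*π + 0 = 4*π.
  (u')² squared terms: (8)²·∫cos(4x)² dx = 64·π/2 = 32*π;  (8)²·∫sin(4x)² dx = 64·π/2 = 32*π.
  (u')² cross terms: 2·(8)·(8)·∫cos(4x)·sin(4x) dx = 128·(0) = 0.
  So ∫_0^π (u')² dx = 32*π + 32*π + 0 = 64*π.
||u||_{H^1}^2 = (4*π) + (64*π) = 68*π.


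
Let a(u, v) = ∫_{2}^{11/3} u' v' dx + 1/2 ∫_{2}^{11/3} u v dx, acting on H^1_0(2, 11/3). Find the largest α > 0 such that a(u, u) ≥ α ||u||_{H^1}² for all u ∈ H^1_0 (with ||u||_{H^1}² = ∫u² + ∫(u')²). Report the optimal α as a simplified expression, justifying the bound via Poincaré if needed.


α = (25 + 18*π^2)/(2*(25 + 9*π^2))

Coercivity of a(·,·) on H^1_0(2, 11/3) means a(u, u) ≥ α ||u||_{H^1}² for every u ∈ H^1_0.
The interval has length L = 5/3, and Poincaré/coercivity depend only on L. Here a(u, u) = ∫(u')² + (1/2)·∫u².
Here 0 < c = 1/2 < 1. The condition a(u,u) ≥ α||u||_{H^1}² reads (1−α)∫(u')² ≥ (α−c)∫u². Any admissible α is ≤ 1 (rapidly oscillating u have ∫u²/∫(u')² → 0), and α = 1 would force 0 ≥ (1−c)∫u², impossible since c < 1; so 1−α > 0. By the sharp Poincaré inequality on H^1_0 of an interval of length L, ∫(u')² ≥ (π/L)²∫u² with equality for the first sine mode sin(π(x−x₀)/L) (x₀ the left endpoint), so the inequality holds for all u iff (1−α)(π/L)² ≥ α − c, i.e. α ≤ ((π/L)² + c)/((π/L)² + 1) = (1 + c(L/π)²)/(1 + (L/π)²). With (π/L)² = 9*π^2/25 and c = 1/2, the largest admissible constant is α = ((π/L)² + c)/((π/L)² + 1).
Simplifying, α = (25 + 18*π^2)/(2*(25 + 9*π^2)).


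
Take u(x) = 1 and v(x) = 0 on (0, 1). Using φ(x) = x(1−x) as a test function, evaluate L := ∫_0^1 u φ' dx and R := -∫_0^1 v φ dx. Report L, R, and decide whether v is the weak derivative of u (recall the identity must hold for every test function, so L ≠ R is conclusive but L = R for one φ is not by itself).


LHS = 0, RHS = 0. Yes, v = u' weakly.

u(x) = 1, classical derivative u'(x) = 0.
φ(x) = x(1−x), so φ'(x) = 1 - 2*x.
Note φ(0) = φ(1) = 0, so the boundary term u·φ vanishes.
LHS = ∫_0^1 u(x) φ'(x) dx = ∫_0^1 (1 - 2*x) dx. Term by term:
  ∫_0^1 -2*x dx = -1;  ∫_0^1 1 dx = 1.
Sum: -1 + 1 = 0.
So LHS = 0.
∫_0^1 v(x) φ(x) dx = ∫_0^1 (0) dx. Term by term:
  ∫_0^1 0 dx = 0.
So RHS = -∫_0^1 v(x) φ(x) dx = 0.
LHS = RHS, so the identity holds for this test φ.
Moreover u is smooth here and v(x) = u'(x) = 0 pointwise, so the identity holds for every test function. Hence v is the weak derivative of u.


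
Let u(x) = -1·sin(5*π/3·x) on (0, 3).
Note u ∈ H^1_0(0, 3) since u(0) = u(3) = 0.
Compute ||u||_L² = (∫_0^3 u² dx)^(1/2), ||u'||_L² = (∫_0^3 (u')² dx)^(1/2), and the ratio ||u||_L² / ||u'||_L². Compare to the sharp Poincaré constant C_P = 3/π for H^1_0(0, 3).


||u||_L² / ||u'||_L² = 3/(5*π) < C_P = 3/π.

u(x) = -1·sin(5*π/3·x), so u'(x) = -5*π*cos(5*π*x/3)/3.
Writing u(x) = A·sin(kπx/L) with A = -1 and k = 5, use ∫_0^L sin²(kπx/L) dx = L/2 and ∫_0^L cos²(kπx/L) dx = L/2.
u² = 1·sin²(5*π/3·x) and (u')² = 25*π^2/9·cos²(5*π/3·x), and each of sin², cos² integrates to L/2 = 3/2 over (0, 3).
∫_0^3 u² dx = 3/2, so ||u||_L² = sqrt(6)/2.
∫_0^3 (u')² dx = 25*π^2/6, so ||u'||_L² = 5*sqrt(6)*π/6.
Ratio ||u||_L² / ||u'||_L² = 3/(5*π).
Sharp Poincaré constant on H^1_0(0, 3) is C_P = L/π = 3/π, achieved by sin(π/3·x).
This is the k = 5 harmonic; the ratio L/(kπ) is strictly less than C_P = L/π, consistent with the sharp inequality ||u||_L² ≤ C_P ||u'||_L².


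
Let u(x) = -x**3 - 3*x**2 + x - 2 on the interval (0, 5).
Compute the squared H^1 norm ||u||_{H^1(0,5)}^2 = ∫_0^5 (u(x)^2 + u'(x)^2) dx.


||u||_{H^1}^2 = 1836025/42

The H^1 norm (squared) on an interval (0, L) is
  ||u||_{H^1}^2 = ∫_0^L u(x)^2 dx + ∫_0^L u'(x)^2 dx.
Compute u'(x) = -3*x**2 - 6*x + 1.
Then u(x)^2 = x**6 + 6*x**5 + 7*x**4 - 2*x**3 + 13*x**2 - 4*x + 4 and u'(x)^2 = 9*x**4 + 36*x**3 + 30*x**2 - 12*x + 1.
Integrate each monomial from 0 to 5 using ∫_0^5 c·x^n dx = c·5^(n+1)/(n+1):
  ∫_0^5 u(x)^2 dx = ∫_0^5 (x^6 + 6*x^5 + 7*x^4 - 2*x^3 + 13*x^2 - 4*x + 4) dx. Term by term:
    ∫_0^5 x^6 dx = 78125/7;  ∫_0^5 6*x^5 dx = 15625;  ∫_0^5 7*x^4 dx = 4375;
    ∫_0^5 -2*x^3 dx = -625/2;  ∫_0^5 13*x^2 dx = 1625/3;  ∫_0^5 -4*x dx = -50;
    ∫_0^5 4 dx = 20.
  Sum: 78125/7 + 15625 + 4375 − 625/2 + 1625/3 − 50 + 20 = 1317115/42.
  ∫_0^5 u'(x)^2 dx = ∫_0^5 (9*x^4 + 36*x^3 + 30*x^2 - 12*x + 1) dx. Term by term:
    ∫_0^5 9*x^4 dx = 5625;  ∫_0^5 36*x^3 dx = 5625;  ∫_0^5 30*x^2 dx = 1250;
    ∫_0^5 -12*x dx = -150;  ∫_0^5 1 dx = 5.
  Sum: 5625 + 5625 + 1250 − 150 + 5 = 12355.
Adding: ||u||_{H^1}^2 = 1317115/42 + 12355 = 1836025/42.


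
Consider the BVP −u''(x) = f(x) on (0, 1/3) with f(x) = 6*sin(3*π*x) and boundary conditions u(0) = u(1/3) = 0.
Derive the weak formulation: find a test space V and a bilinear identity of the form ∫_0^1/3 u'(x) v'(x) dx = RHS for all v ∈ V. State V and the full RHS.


V = H^1_0(0, 1/3) (so v(0) = v(1/3) = 0); weak form: ∫_0^1/3 u'v' dx = ∫_0^1/3 (6*sin(3*π*x)) v dx for all v ∈ V.

Multiply both sides by a test function v and integrate from 0 to 1/3:
  ∫_0^1/3 −u''(x) v(x) dx = ∫_0^1/3 f(x) v(x) dx.
Integrate the LHS by parts once:
  ∫_0^1/3 −u'' v dx = −[u'(x) v(x)]_0^1/3 + ∫_0^1/3 u'(x) v'(x) dx.
Thus ∫_0^1/3 u'(x) v'(x) dx = ∫_0^1/3 f(x) v(x) dx + [u'(x) v(x)]_0^1/3.
Choose V so that boundary terms are either known or forced to vanish.
u is Dirichlet: u(0) = u(1/3) = 0. Let V = H^1_0(0, 1/3); then v(0) = v(1/3) = 0, and [u' v]_0^1/3 = 0.
Weak formulation: find u (satisfying any essential BC) such that ∫_0^1/3 u'(x) v'(x) dx = ∫_0^1/3 f v dx for all v ∈ V.
Substituting f(x) = 6*sin(3*π*x), the right-hand side is ∫_0^1/3 (6*sin(3*π*x)) v dx.


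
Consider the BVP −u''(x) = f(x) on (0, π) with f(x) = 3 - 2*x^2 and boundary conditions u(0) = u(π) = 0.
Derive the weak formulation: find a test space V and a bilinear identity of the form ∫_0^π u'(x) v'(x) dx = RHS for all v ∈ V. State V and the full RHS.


V = H^1_0(0, π) (so v(0) = v(π) = 0); weak form: ∫_0^π u'v' dx = ∫_0^π (3 - 2*x^2) v dx for all v ∈ V.

Multiply both sides by a test function v and integrate from 0 to π:
  ∫_0^π −u''(x) v(x) dx = ∫_0^π f(x) v(x) dx.
Integrate the LHS by parts once:
  ∫_0^π −u'' v dx = −[u'(x) v(x)]_0^π + ∫_0^π u'(x) v'(x) dx.
Thus ∫_0^π u'(x) v'(x) dx = ∫_0^π f(x) v(x) dx + [u'(x) v(x)]_0^π.
Choose V so that boundary terms are either known or forced to vanish.
u is Dirichlet: u(0) = u(π) = 0. Let V = H^1_0(0, π); then v(0) = v(π) = 0, and [u' v]_0^π = 0.
Weak formulation: find u (satisfying any essential BC) such that ∫_0^π u'(x) v'(x) dx = ∫_0^π f v dx for all v ∈ V.
Substituting f(x) = 3 - 2*x^2, the right-hand side is ∫_0^π (3 - 2*x^2) v dx.
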